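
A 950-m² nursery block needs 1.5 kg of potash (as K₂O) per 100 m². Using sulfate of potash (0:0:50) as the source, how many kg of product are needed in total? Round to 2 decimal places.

28.50 kg

Product per 100 m² = 1.5 / 50% = 3 kg.
Total product = 3 × 950 / 100 = 28.5 kg.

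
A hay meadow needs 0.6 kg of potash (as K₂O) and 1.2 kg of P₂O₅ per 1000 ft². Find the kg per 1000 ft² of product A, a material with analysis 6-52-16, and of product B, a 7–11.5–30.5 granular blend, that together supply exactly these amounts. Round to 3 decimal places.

Let a = kg of product A, b = kg of product B (per 1000 ft²).
K₂O: 0.16·a + 0.305·b = 0.6
P₂O₅: 0.52·a + 0.115·b = 1.2
From row1: a = (0.6 − 0.305·b) / 0.16.
Into row2: 0.52·(0.6 − 0.305·b)/0.16 + 0.115·b = 1.2 → b = 0.85592, a = 2.1184.

2.118 kg product A, 0.856 kg product B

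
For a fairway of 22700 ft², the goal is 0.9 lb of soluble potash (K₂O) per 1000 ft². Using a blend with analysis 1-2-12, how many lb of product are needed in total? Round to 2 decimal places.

Product per 1000 ft² = 0.9 / 12% = 7.5 lb.
Total product = 7.5 × 22700 / 1000 = 170.25 lb.

170.25 lb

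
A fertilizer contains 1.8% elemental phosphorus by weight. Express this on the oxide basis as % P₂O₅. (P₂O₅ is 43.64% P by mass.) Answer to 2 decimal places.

%P₂O₅ = 1.8 / 0.4364 = 4.12466%.

4.12% P₂O₅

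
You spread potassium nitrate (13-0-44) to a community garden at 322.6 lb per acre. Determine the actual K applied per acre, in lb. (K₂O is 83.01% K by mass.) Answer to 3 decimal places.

117.828 lb K per acre

K₂O per acre = 322.6 × 44% = 141.944 lb.
Elemental K = 141.944 × 0.8301 = 117.8277 lb per acre.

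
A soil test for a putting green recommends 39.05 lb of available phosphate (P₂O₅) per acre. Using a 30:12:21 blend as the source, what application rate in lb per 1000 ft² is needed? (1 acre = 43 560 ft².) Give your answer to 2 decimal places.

7.47 lb of product per thousand sq ft

Product per acre = 39.05 / 12% = 325.417 lb.
Convert to per 1000 ft²: 325.417 × 0.0229568 = 7.47054 lb.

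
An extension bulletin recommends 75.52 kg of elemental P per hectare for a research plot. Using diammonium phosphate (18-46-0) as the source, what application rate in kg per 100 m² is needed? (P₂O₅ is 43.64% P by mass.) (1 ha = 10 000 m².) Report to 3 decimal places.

3.762 kg of product per hundred sq m

As P₂O₅: 75.52 / 0.4364 = 173.052 kg per hectare.
Product per hectare = 173.052 / 46% = 376.201 kg.
Convert to per 100 m²: 376.201 × 0.01 = 3.76201 kg.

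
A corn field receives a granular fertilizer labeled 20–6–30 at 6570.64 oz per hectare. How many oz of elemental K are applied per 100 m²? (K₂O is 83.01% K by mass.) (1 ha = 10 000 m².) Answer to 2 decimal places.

K₂O per hectare = 6570.64 × 30% = 1971.19 oz.
Elemental K = 1971.19 × 0.8301 = 1636.29 oz per hectare.
Convert to per 100 m²: 1636.29 × 0.01 = 16.3629 oz.

16.36 oz K per hundred sq m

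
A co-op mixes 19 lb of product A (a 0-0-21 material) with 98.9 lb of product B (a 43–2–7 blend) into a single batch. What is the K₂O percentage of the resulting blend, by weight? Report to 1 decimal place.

Total mass = 19 + 98.9 = 117.9 lb.
K₂O mass = 21%×19 + 7%×98.9 = 10.913 lb.
% K₂O = 10.913 / 117.9 = 9.25615%.

9.3% K₂O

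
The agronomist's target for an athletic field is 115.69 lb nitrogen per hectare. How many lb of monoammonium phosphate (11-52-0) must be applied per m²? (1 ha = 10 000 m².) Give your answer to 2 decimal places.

0.11 lb of product per sq m

Product per hectare = 115.69 / 11% = 1051.73 lb.
Convert to per m²: 1051.73 × 0.0001 = 0.105173 lb.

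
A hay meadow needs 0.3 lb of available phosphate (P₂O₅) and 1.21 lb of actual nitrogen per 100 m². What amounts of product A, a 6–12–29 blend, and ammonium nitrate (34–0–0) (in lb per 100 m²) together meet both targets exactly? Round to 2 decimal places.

2.50 lb product A, 3.12 lb ammonium nitrate

With a, b = lb per 100 m² of product A and ammonium nitrate:
P₂O₅: 0.12·a + 0·b = 0.3
N: 0.06·a + 0.34·b = 1.21
Solving simultaneously: a = 2.5, b = 3.11765.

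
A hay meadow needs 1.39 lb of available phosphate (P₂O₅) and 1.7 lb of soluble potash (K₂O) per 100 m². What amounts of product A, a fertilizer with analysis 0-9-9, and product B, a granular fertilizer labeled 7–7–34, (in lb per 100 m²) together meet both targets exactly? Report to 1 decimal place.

With a, b = lb per 100 m² of product A and product B:
P₂O₅: 0.09·a + 0.07·b = 1.39
K₂O: 0.09·a + 0.34·b = 1.7
Solving simultaneously: a = 14.5514, b = 1.14815.

14.6 lb product A, 1.1 lb product B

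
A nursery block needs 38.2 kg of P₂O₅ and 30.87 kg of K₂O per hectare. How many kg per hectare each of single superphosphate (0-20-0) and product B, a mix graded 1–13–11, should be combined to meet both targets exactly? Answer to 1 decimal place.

8.6 kg single superphosphate, 280.6 kg product B

Per-hectare balance (a = single superphosphate, b = product B):
P₂O₅: 0.2·a + 0.13·b = 38.2
K₂O: 0·a + 0.11·b = 30.87
Solving simultaneously: a = 8.58636, b = 280.636.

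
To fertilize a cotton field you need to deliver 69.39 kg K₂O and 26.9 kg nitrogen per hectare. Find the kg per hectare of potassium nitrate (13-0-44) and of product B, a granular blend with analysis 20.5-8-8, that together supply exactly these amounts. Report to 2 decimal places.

151.29 kg potassium nitrate, 35.28 kg product B

Let a = kg of potassium nitrate, b = kg of product B (per hectare).
K₂O: 0.44·a + 0.08·b = 69.39
N: 0.13·a + 0.205·b = 26.9
From row1: a = (69.39 − 0.08·b) / 0.44.
Into row2: 0.13·(69.39 − 0.08·b)/0.44 + 0.205·b = 26.9 → b = 35.2794, a = 151.2901.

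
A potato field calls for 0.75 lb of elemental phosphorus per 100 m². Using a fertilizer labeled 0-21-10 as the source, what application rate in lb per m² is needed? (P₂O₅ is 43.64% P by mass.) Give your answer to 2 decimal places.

0.08 lb of product per sq m

As P₂O₅: 0.75 / 0.4364 = 1.71861 lb per 100 m².
Product per 100 m² = 1.71861 / 21% = 8.18384 lb.
Convert to per m²: 8.18384 × 0.01 = 0.0818384 lb.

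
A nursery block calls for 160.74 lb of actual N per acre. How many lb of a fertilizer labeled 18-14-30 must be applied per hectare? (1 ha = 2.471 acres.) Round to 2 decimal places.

2206.60 lb of product per hectare

Product per acre = 160.74 / 18% = 893 lb.
Convert to per hectare: 893 × 2.471 = 2206.603 lb.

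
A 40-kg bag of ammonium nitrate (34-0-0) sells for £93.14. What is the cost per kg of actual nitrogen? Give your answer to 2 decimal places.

N in bag = 40 × 34% = 13.6 kg.
Cost per kg N = £93.14 / 13.6 = £6.8485.

£6.85 per kg N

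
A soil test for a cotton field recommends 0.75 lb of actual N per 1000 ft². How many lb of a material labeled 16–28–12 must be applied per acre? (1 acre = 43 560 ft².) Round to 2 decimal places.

Product per 1000 ft² = 0.75 / 16% = 4.6875 lb.
Convert to per acre: 4.6875 × 43.56 = 204.188 lb.

204.19 lb of product per acre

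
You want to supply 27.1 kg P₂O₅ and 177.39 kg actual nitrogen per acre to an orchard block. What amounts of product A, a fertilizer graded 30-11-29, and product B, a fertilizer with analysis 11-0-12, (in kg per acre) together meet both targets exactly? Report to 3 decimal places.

With a, b = kg per acre of product A and product B:
P₂O₅: 0.11·a + 0·b = 27.1
N: 0.3·a + 0.11·b = 177.39
Eliminate b: (row1) − 0/0.11·(row2) → 0.11·a = 27.1, so a = 246.3636.
Then b = (177.39 − 0.3·246.3636) / 0.11 = 940.7355.

246.364 kg product A, 940.736 kg product B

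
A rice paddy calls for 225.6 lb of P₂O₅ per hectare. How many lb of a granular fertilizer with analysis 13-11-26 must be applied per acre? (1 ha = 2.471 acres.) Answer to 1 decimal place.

Product per hectare = 225.6 / 11% = 2050.91 lb.
Convert to per acre: 2050.91 × 0.404694 = 829.992 lb.

830.0 lb of product per acre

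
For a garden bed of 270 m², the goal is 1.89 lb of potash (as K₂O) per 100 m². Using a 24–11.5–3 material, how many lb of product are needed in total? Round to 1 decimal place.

Product per 100 m² = 1.89 / 3% = 63 lb.
Total product = 63 × 270 / 100 = 170.1 lb.

170.1 lb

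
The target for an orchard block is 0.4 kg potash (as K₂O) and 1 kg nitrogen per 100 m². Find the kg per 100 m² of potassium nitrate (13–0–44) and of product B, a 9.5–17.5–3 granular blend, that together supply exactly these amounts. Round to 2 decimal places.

Per-100 m² balance (a = potassium nitrate, b = product B):
K₂O: 0.44·a + 0.03·b = 0.4
N: 0.13·a + 0.095·b = 1
Eliminate a: (row1) − 0.44/0.13·(row2) → -0.291538·b = -2.98462, so b = 10.2375.
Back-substitute: a = (0.4 − 0.03·10.2375) / 0.44 = 0.211082.

0.21 kg potassium nitrate, 10.24 kg product B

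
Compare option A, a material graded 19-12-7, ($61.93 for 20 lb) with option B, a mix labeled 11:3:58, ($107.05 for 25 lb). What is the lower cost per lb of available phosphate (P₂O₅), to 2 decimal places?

$25.80 per lb P₂O₅ (option A)

option A: P₂O₅ per bag = 20 × 12% = 2.4 lb; cost = 61.93 / 2.4 = $25.8042/lb P₂O₅.
option B: P₂O₅ per bag = 25 × 3% = 0.75 lb; cost = 107.05 / 0.75 = $142.7333/lb P₂O₅.
option A is cheaper.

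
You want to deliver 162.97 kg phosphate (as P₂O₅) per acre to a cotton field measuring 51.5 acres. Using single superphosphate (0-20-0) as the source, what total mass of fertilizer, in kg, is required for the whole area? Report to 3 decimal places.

Product per acre = 162.97 / 20% = 814.85 kg.
Total product = 814.85 × 51.5 = 41964.775 kg.

41964.775 kg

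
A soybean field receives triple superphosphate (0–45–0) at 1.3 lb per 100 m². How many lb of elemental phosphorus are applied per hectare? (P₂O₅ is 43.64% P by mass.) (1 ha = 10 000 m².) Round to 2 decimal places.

P₂O₅ per 100 m² = 1.3 × 45% = 0.585 lb.
Elemental P = 0.585 × 0.4364 = 0.255294 lb per 100 m².
Convert to per hectare: 0.255294 × 100 = 25.5294 lb.

25.53 lb P per hectare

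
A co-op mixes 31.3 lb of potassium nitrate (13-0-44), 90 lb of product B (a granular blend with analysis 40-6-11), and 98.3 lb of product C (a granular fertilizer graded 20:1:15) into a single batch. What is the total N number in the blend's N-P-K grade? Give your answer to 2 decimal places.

Total mass = 31.3 + 90 + 98.3 = 219.6 lb.
N mass = 13%×31.3 + 40%×90 + 20%×98.3 = 59.729 lb.
% N = 59.729 / 219.6 = 27.199%.

27.20% N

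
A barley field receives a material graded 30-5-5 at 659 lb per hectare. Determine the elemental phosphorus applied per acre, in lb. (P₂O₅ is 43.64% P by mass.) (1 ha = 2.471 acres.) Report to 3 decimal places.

5.819 lb P per acre

P₂O₅ per hectare = 659 × 5% = 32.95 lb.
Elemental P = 32.95 × 0.4364 = 14.3794 lb per hectare.
Convert to per acre: 14.3794 × 0.404694 = 5.81926 lb.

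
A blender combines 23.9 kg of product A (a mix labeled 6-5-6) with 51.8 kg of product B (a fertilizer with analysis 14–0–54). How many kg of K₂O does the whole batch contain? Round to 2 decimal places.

K₂O mass = 6%×23.9 + 54%×51.8 = 29.406 kg.

29.41 kg K₂O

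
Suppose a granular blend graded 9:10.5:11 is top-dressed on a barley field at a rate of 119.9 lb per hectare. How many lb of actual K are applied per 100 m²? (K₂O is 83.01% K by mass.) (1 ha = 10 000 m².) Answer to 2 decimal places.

0.11 lb K per hundred sq m

K₂O per hectare = 119.9 × 11% = 13.189 lb.
Elemental K = 13.189 × 0.8301 = 10.9482 lb per hectare.
Convert to per 100 m²: 10.9482 × 0.01 = 0.109482 lb.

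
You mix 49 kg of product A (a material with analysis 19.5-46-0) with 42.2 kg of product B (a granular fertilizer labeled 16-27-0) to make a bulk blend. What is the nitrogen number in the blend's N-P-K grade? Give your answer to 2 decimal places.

Total mass = 49 + 42.2 = 91.2 kg.
N mass = 19.5%×49 + 16%×42.2 = 16.307 kg.
% N = 16.307 / 91.2 = 17.8805%.

17.88% N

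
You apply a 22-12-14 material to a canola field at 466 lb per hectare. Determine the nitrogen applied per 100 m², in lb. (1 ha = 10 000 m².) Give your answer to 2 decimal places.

nitrogen per hectare = 466 × 22% = 102.52 lb.
Convert to per 100 m²: 102.52 × 0.01 = 1.0252 lb.

1.03 lb N per hundred sq m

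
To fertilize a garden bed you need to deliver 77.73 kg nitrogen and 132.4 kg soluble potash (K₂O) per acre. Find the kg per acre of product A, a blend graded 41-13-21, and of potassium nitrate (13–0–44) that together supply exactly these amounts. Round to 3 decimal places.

110.968 kg product A, 247.947 kg potassium nitrate

With a, b = kg per acre of product A and potassium nitrate:
N: 0.41·a + 0.13·b = 77.73
K₂O: 0.21·a + 0.44·b = 132.4
Eliminate a: (row1) − 0.41/0.21·(row2) → -0.729048·b = -180.765, so b = 247.9471.
Back-substitute: a = (77.73 − 0.13·247.9471) / 0.41 = 110.96799.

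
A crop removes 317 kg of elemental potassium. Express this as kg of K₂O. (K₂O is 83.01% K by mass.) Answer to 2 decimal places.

381.88 kg K₂O

K₂O = 317 / 0.8301 = 381.882 kg.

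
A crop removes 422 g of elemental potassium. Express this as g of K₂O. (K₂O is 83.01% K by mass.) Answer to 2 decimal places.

K₂O = 422 / 0.8301 = 508.372 g.

508.37 g K₂O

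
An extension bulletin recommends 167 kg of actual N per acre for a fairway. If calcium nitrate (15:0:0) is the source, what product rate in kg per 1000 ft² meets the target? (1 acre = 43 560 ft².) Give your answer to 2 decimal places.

Product per acre = 167 / 15% = 1113.33 kg.
Convert to per 1000 ft²: 1113.33 × 0.0229568 = 25.5586 kg.

25.56 kg of product per thousand sq ft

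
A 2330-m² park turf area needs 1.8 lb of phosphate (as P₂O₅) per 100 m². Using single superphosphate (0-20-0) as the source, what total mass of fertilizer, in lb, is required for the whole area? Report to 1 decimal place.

209.7 lb

Product per 100 m² = 1.8 / 20% = 9 lb.
Total product = 9 × 2330 / 100 = 209.7 lb.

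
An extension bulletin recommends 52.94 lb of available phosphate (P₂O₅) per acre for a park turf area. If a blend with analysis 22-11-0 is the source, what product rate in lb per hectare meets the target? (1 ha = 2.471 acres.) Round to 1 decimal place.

1189.2 lb of product per hectare

Product per acre = 52.94 / 11% = 481.273 lb.
Convert to per hectare: 481.273 × 2.471 = 1189.22 lb.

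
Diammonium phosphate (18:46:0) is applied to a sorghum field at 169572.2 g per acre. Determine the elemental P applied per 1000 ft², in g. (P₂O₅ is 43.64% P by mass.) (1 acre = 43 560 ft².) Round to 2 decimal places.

P₂O₅ per acre = 169572.2 × 46% = 78003.2 g.
Elemental P = 78003.2 × 0.4364 = 34040.6 g per acre.
Convert to per 1000 ft²: 34040.6 × 0.0229568 = 781.4647 g.

781.46 g P per thousand sq ft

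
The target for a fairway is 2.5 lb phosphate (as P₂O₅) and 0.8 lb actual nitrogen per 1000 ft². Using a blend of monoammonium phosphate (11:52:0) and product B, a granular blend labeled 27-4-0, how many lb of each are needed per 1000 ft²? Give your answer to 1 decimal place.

4.7 lb monoammonium phosphate, 1.0 lb product B

Let a = lb of monoammonium phosphate, b = lb of product B (per 1000 ft²).
P₂O₅: 0.52·a + 0.04·b = 2.5
N: 0.11·a + 0.27·b = 0.8
Eliminate b: (row1) − 0.04/0.27·(row2) → 0.503704·a = 2.38148, so a = 4.72794.
Then b = (0.8 − 0.11·4.72794) / 0.27 = 1.03676.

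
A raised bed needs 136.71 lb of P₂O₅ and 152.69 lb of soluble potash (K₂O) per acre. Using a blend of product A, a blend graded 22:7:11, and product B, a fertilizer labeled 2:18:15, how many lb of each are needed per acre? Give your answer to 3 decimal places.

Per-acre balance (a = product A, b = product B):
P₂O₅: 0.07·a + 0.18·b = 136.71
K₂O: 0.11·a + 0.15·b = 152.69
Solving simultaneously: a = 750.2903, b = 467.7204.

750.290 lb product A, 467.720 lb product B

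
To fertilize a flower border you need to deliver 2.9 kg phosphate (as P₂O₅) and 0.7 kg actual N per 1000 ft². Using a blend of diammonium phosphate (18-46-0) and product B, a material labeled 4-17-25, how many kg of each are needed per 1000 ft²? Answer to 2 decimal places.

0.25 kg diammonium phosphate, 16.39 kg product B

Per-1000 ft² balance (a = diammonium phosphate, b = product B):
P₂O₅: 0.46·a + 0.17·b = 2.9
N: 0.18·a + 0.04·b = 0.7
From row1: a = (2.9 − 0.17·b) / 0.46.
Into row2: 0.18·(2.9 − 0.17·b)/0.46 + 0.04·b = 0.7 → b = 16.3934, a = 0.245902.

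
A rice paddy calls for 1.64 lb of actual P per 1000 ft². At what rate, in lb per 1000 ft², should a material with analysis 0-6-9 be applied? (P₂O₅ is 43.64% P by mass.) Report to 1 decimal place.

62.6 lb of product per thousand sq ft

As P₂O₅: 1.64 / 0.4364 = 3.75802 lb per 1000 ft².
Product per 1000 ft² = 3.75802 / 6% = 62.6337 lb.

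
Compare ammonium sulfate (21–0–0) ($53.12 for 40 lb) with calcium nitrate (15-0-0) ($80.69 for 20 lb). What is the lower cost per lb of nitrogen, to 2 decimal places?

ammonium sulfate: N per bag = 40 × 21% = 8.4 lb; cost = 53.12 / 8.4 = $6.3238/lb N.
calcium nitrate: N per bag = 20 × 15% = 3 lb; cost = 80.69 / 3 = $26.8967/lb N.
ammonium sulfate is cheaper.

$6.32 per lb N (ammonium sulfate)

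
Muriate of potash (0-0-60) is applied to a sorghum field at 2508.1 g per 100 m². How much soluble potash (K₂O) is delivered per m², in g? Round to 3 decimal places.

15.049 g K₂O per sq m

K₂O per 100 m² = 2508.1 × 60% = 1504.86 g.
Convert to per m²: 1504.86 × 0.01 = 15.0486 g.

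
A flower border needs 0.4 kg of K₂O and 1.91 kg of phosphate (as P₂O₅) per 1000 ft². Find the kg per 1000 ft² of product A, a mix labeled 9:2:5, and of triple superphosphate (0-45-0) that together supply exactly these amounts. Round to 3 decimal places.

With a, b = kg per 1000 ft² of product A and triple superphosphate:
K₂O: 0.05·a + 0·b = 0.4
P₂O₅: 0.02·a + 0.45·b = 1.91
Eliminate b: (row1) − 0/0.45·(row2) → 0.05·a = 0.4, so a = 8.
Then b = (1.91 − 0.02·8) / 0.45 = 3.88889.

8.000 kg product A, 3.889 kg triple superphosphate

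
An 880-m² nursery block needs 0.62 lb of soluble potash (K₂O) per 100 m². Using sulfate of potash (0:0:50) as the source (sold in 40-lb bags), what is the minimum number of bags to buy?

1 bags

Product per 100 m² = 0.62 / 50% = 1.24 lb.
Total product = 1.24 × 880 / 100 = 10.912 lb.
Bags = ⌈10.912 / 40⌉ = 1.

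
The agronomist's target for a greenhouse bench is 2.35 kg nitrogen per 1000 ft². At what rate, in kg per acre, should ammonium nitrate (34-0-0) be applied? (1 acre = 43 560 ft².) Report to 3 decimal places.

301.076 kg of product per acre

Product per 1000 ft² = 2.35 / 34% = 6.91176 kg.
Convert to per acre: 6.91176 × 43.56 = 301.07647 kg.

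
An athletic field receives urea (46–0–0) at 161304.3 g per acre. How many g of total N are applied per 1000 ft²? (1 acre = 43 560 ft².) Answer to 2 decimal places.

nitrogen per acre = 161304.3 × 46% = 74200 g.
Convert to per 1000 ft²: 74200 × 0.0229568 = 1703.397 g.

1703.40 g N per thousand sq ft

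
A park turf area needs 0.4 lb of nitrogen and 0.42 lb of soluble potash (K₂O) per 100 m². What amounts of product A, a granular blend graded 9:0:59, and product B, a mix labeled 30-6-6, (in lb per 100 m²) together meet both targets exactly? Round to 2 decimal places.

0.59 lb product A, 1.16 lb product B

Let a = lb of product A, b = lb of product B (per 100 m²).
N: 0.09·a + 0.3·b = 0.4
K₂O: 0.59·a + 0.06·b = 0.42
From row1: a = (0.4 − 0.3·b) / 0.09.
Into row2: 0.59·(0.4 − 0.3·b)/0.09 + 0.06·b = 0.42 → b = 1.15501, a = 0.594406.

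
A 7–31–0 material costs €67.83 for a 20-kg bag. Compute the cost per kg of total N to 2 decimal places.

€48.45 per kg N

N in bag = 20 × 7% = 1.4 kg.
Cost per kg N = €67.83 / 1.4 = €48.4500.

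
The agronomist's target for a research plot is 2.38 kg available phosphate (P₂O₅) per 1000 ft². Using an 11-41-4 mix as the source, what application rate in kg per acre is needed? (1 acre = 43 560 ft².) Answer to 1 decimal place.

Product per 1000 ft² = 2.38 / 41% = 5.80488 kg.
Convert to per acre: 5.80488 × 43.56 = 252.86 kg.

252.9 kg of product per acre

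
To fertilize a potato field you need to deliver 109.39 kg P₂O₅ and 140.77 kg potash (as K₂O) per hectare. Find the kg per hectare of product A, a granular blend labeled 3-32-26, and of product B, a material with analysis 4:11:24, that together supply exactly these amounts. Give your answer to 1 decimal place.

Per-hectare balance (a = product A, b = product B):
P₂O₅: 0.32·a + 0.11·b = 109.39
K₂O: 0.26·a + 0.24·b = 140.77
Eliminate a: (row1) − 0.32/0.26·(row2) → -0.185385·b = -63.8654, so b = 344.502.
Back-substitute: a = (109.39 − 0.11·344.502) / 0.32 = 223.421.

223.4 kg product A, 344.5 kg product B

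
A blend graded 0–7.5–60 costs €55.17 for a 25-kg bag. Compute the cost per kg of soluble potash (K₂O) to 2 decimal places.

K₂O in bag = 25 × 60% = 15 kg.
Cost per kg K₂O = €55.17 / 15 = €3.6780.

€3.68 per kg K₂O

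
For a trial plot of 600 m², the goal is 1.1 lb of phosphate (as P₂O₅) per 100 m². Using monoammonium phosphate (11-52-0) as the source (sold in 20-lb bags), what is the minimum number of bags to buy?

1 bags

Product per 100 m² = 1.1 / 52% = 2.11538 lb.
Total product = 2.11538 × 600 / 100 = 12.6923 lb.
Bags = ⌈12.6923 / 20⌉ = 1.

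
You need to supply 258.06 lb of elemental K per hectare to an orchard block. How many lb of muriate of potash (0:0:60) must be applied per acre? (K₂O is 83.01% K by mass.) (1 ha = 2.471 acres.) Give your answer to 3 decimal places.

As K₂O: 258.06 / 0.8301 = 310.878 lb per hectare.
Product per hectare = 310.878 / 60% = 518.13 lb.
Convert to per acre: 518.13 × 0.404694 = 209.68448 lb.

209.684 lb of product per acre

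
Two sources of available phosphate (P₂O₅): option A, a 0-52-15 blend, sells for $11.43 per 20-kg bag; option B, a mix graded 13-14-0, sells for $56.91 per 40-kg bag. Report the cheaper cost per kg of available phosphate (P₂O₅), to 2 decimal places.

$1.10 per kg P₂O₅ (option A)

option A: P₂O₅ per bag = 20 × 52% = 10.4 kg; cost = 11.43 / 10.4 = $1.0990/kg P₂O₅.
option B: P₂O₅ per bag = 40 × 14% = 5.6 kg; cost = 56.91 / 5.6 = $10.1625/kg P₂O₅.
option A is cheaper.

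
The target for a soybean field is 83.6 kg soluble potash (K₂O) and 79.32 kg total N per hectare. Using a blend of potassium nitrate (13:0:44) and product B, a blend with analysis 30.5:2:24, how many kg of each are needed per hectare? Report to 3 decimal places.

With a, b = kg per hectare of potassium nitrate and product B:
K₂O: 0.44·a + 0.24·b = 83.6
N: 0.13·a + 0.305·b = 79.32
Eliminate a: (row1) − 0.44/0.13·(row2) → -0.792308·b = -184.868, so b = 233.3282.
Back-substitute: a = (83.6 − 0.24·233.3282) / 0.44 = 62.7301.

62.730 kg potassium nitrate, 233.328 kg product B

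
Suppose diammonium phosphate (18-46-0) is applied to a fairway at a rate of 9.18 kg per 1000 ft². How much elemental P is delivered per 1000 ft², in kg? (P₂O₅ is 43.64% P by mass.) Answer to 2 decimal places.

1.84 kg P per thousand sq ft

P₂O₅ per 1000 ft² = 9.18 × 46% = 4.2228 kg.
Elemental P = 4.2228 × 0.4364 = 1.84283 kg per 1000 ft².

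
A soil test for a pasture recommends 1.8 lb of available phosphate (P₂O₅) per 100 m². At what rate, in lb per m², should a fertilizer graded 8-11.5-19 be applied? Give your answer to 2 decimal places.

Product per 100 m² = 1.8 / 11.5% = 15.6522 lb.
Convert to per m²: 15.6522 × 0.01 = 0.156522 lb.

0.16 lb of product per sq m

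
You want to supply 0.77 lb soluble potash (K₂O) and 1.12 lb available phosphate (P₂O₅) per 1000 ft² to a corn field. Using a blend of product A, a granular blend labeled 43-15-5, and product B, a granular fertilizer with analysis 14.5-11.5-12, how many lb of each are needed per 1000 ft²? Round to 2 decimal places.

With a, b = lb per 1000 ft² of product A and product B:
K₂O: 0.05·a + 0.12·b = 0.77
P₂O₅: 0.15·a + 0.115·b = 1.12
Solving simultaneously: a = 3.74286, b = 4.85714.

3.74 lb product A, 4.86 lb product B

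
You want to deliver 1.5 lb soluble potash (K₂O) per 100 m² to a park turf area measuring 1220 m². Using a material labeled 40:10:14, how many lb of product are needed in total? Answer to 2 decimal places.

Product per 100 m² = 1.5 / 14% = 10.7143 lb.
Total product = 10.7143 × 1220 / 100 = 130.714 lb.

130.71 lb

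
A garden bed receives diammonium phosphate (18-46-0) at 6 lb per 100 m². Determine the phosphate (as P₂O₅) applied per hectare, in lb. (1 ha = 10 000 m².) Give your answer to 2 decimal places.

276.00 lb P₂O₅ per hectare

P₂O₅ per 100 m² = 6 × 46% = 2.76 lb.
Convert to per hectare: 2.76 × 100 = 276 lb.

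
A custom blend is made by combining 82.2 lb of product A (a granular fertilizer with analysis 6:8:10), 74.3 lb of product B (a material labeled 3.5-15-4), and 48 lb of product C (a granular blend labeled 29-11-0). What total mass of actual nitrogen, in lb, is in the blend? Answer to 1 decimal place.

21.5 lb N

N mass = 6%×82.2 + 3.5%×74.3 + 29%×48 = 21.4525 lb.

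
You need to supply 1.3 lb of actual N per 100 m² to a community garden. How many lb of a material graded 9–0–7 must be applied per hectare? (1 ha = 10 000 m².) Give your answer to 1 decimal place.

Product per 100 m² = 1.3 / 9% = 14.4444 lb.
Convert to per hectare: 14.4444 × 100 = 1444.44 lb.

1444.4 lb of product per hectare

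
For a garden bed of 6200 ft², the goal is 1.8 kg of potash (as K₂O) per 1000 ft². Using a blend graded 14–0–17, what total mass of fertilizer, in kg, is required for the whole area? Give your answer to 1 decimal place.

65.6 kg

Product per 1000 ft² = 1.8 / 17% = 10.5882 kg.
Total product = 10.5882 × 6200 / 1000 = 65.6471 kg.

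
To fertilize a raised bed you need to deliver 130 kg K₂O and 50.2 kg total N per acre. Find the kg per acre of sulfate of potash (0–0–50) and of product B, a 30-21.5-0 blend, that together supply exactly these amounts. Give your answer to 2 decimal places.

260.00 kg sulfate of potash, 167.33 kg product B

With a, b = kg per acre of sulfate of potash and product B:
K₂O: 0.5·a + 0·b = 130
N: 0·a + 0.3·b = 50.2
Solving simultaneously: a = 260, b = 167.333.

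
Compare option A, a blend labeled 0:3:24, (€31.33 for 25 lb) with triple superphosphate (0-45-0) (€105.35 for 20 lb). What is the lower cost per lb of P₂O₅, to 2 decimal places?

option A: P₂O₅ per bag = 25 × 3% = 0.75 lb; cost = 31.33 / 0.75 = €41.7733/lb P₂O₅.
triple superphosphate: P₂O₅ per bag = 20 × 45% = 9 lb; cost = 105.35 / 9 = €11.7056/lb P₂O₅.
triple superphosphate is cheaper.

€11.71 per lb P₂O₅ (triple superphosphate)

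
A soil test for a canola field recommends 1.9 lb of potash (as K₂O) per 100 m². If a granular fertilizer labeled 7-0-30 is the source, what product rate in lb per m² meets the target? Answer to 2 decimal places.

0.06 lb of product per sq m

Product per 100 m² = 1.9 / 30% = 6.33333 lb.
Convert to per m²: 6.33333 × 0.01 = 0.0633333 lb.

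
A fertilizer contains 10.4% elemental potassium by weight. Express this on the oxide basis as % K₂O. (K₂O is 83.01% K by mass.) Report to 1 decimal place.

%K₂O = 10.4 / 0.8301 = 12.5286%.

12.5% K₂O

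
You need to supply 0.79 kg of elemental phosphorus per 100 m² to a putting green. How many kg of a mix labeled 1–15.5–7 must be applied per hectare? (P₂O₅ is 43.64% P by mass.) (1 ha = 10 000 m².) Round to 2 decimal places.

1167.91 kg of product per hectare

As P₂O₅: 0.79 / 0.4364 = 1.81027 kg per 100 m².
Product per 100 m² = 1.81027 / 15.5% = 11.6791 kg.
Convert to per hectare: 11.6791 × 100 = 1167.913 kg.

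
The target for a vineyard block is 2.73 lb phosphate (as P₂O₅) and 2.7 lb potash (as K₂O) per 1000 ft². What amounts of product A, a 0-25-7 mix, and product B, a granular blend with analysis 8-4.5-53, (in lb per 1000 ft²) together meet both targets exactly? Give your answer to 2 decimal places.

10.25 lb product A, 3.74 lb product B

Let a = lb of product A, b = lb of product B (per 1000 ft²).
P₂O₅: 0.25·a + 0.045·b = 2.73
K₂O: 0.07·a + 0.53·b = 2.7
From row1: a = (2.73 − 0.045·b) / 0.25.
Into row2: 0.07·(2.73 − 0.045·b)/0.25 + 0.53·b = 2.7 → b = 3.74101, a = 10.2466.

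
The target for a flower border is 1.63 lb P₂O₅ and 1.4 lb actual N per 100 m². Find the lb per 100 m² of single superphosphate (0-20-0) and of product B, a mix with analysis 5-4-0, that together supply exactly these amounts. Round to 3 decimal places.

2.550 lb single superphosphate, 28.000 lb product B

With a, b = lb per 100 m² of single superphosphate and product B:
P₂O₅: 0.2·a + 0.04·b = 1.63
N: 0·a + 0.05·b = 1.4
Solving simultaneously: a = 2.55, b = 28.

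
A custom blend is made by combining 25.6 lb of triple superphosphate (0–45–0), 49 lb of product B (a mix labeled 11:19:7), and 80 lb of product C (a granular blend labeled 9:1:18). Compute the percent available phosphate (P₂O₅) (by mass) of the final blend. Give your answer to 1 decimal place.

14.0% P₂O₅

Total mass = 25.6 + 49 + 80 = 154.6 lb.
P₂O₅ mass = 45%×25.6 + 19%×49 + 1%×80 = 21.63 lb.
% P₂O₅ = 21.63 / 154.6 = 13.9909%.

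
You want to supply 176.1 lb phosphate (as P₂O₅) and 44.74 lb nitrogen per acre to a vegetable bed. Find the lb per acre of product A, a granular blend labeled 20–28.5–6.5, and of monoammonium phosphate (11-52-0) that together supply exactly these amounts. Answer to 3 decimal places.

53.597 lb product A, 309.279 lb monoammonium phosphate

Per-acre balance (a = product A, b = monoammonium phosphate):
P₂O₅: 0.285·a + 0.52·b = 176.1
N: 0.2·a + 0.11·b = 44.74
Eliminate b: (row1) − 0.52/0.11·(row2) → -0.660455·a = -35.3982, so a = 53.5967.
Then b = (44.74 − 0.2·53.5967) / 0.11 = 309.2787.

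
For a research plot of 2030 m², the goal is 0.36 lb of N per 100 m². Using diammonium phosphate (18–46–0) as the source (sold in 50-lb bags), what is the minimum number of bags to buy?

Product per 100 m² = 0.36 / 18% = 2 lb.
Total product = 2 × 2030 / 100 = 40.6 lb.
Bags = ⌈40.6 / 50⌉ = 1.

1 bags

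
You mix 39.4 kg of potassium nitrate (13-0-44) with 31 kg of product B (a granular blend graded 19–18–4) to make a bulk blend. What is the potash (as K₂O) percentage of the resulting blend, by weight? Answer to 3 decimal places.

26.386% K₂O

Total mass = 39.4 + 31 = 70.4 kg.
K₂O mass = 44%×39.4 + 4%×31 = 18.576 kg.
% K₂O = 18.576 / 70.4 = 26.3864%.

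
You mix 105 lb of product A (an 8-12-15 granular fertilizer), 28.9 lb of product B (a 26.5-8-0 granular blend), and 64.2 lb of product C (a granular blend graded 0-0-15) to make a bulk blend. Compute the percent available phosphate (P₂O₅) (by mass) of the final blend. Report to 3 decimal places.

Total mass = 105 + 28.9 + 64.2 = 198.1 lb.
P₂O₅ mass = 12%×105 + 8%×28.9 + 0%×64.2 = 14.912 lb.
% P₂O₅ = 14.912 / 198.1 = 7.52751%.

7.528% P₂O₅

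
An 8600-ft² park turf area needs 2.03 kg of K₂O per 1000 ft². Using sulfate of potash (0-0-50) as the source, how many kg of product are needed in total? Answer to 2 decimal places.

Product per 1000 ft² = 2.03 / 50% = 4.06 kg.
Total product = 4.06 × 8600 / 1000 = 34.916 kg.

34.92 kg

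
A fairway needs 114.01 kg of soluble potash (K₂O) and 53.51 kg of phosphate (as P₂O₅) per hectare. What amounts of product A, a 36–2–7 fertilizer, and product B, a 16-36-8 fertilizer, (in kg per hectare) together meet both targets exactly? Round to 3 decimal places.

1557.746 kg product A, 62.097 kg product B

Per-hectare balance (a = product A, b = product B):
K₂O: 0.07·a + 0.08·b = 114.01
P₂O₅: 0.02·a + 0.36·b = 53.51
Eliminate a: (row1) − 0.07/0.02·(row2) → -1.18·b = -73.275, so b = 62.09746.
Back-substitute: a = (114.01 − 0.08·62.09746) / 0.07 = 1557.7458.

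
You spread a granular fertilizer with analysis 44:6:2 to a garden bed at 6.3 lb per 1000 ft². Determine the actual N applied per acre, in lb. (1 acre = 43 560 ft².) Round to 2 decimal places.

nitrogen per 1000 ft² = 6.3 × 44% = 2.772 lb.
Convert to per acre: 2.772 × 43.56 = 120.748 lb.

120.75 lb N per acre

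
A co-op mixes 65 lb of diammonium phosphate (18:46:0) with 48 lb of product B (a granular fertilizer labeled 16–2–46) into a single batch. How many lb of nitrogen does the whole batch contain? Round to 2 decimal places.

19.38 lb N

N mass = 18%×65 + 16%×48 = 19.38 lb.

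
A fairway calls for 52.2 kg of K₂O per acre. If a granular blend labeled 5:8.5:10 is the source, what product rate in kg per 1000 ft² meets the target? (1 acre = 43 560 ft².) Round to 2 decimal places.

Product per acre = 52.2 / 10% = 522 kg.
Convert to per 1000 ft²: 522 × 0.0229568 = 11.9835 kg.

11.98 kg of product per thousand sq ft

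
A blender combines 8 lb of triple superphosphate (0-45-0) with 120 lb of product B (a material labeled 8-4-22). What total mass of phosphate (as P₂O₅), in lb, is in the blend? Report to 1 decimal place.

8.4 lb P₂O₅

P₂O₅ mass = 45%×8 + 4%×120 = 8.4 lb.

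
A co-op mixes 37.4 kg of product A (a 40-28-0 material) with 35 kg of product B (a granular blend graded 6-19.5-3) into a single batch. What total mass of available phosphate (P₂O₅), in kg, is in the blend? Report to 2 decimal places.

17.30 kg P₂O₅

P₂O₅ mass = 28%×37.4 + 19.5%×35 = 17.297 kg.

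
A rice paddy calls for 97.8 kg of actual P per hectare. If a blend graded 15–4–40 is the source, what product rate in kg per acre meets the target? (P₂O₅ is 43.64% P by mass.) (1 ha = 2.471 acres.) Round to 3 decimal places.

As P₂O₅: 97.8 / 0.4364 = 224.106 kg per hectare.
Product per hectare = 224.106 / 4% = 5602.66 kg.
Convert to per acre: 5602.66 × 0.404694 = 2267.3647 kg.

2267.365 kg of product per acre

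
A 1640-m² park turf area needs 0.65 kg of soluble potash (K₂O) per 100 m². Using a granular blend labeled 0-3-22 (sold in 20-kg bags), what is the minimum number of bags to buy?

3 bags

Product per 100 m² = 0.65 / 22% = 2.95455 kg.
Total product = 2.95455 × 1640 / 100 = 48.4545 kg.
Bags = ⌈48.4545 / 20⌉ = 3.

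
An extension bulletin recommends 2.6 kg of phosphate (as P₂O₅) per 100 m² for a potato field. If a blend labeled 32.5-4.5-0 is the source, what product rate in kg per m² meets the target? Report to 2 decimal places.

0.58 kg of product per sq m

Product per 100 m² = 2.6 / 4.5% = 57.7778 kg.
Convert to per m²: 57.7778 × 0.01 = 0.577778 kg.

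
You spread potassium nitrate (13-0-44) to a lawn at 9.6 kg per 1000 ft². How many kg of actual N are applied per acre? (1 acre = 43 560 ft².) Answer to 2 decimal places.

nitrogen per 1000 ft² = 9.6 × 13% = 1.248 kg.
Convert to per acre: 1.248 × 43.56 = 54.3629 kg.

54.36 kg N per acre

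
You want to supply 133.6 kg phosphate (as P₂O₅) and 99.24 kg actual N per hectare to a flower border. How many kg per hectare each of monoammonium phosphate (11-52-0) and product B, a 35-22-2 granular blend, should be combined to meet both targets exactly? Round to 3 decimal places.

157.967 kg monoammonium phosphate, 233.896 kg product B

Let a = kg of monoammonium phosphate, b = kg of product B (per hectare).
P₂O₅: 0.52·a + 0.22·b = 133.6
N: 0.11·a + 0.35·b = 99.24
From row1: a = (133.6 − 0.22·b) / 0.52.
Into row2: 0.11·(133.6 − 0.22·b)/0.52 + 0.35·b = 99.24 → b = 233.8961, a = 157.96705.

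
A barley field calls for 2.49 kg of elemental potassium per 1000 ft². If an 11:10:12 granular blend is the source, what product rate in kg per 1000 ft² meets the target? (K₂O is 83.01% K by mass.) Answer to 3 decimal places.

As K₂O: 2.49 / 0.8301 = 2.99964 kg per 1000 ft².
Product per 1000 ft² = 2.99964 / 12% = 24.99699 kg.

24.997 kg of product per thousand sq ft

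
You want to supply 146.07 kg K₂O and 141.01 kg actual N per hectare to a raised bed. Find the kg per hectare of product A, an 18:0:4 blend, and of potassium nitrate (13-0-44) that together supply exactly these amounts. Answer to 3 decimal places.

581.828 kg product A, 279.084 kg potassium nitrate

With a, b = kg per hectare of product A and potassium nitrate:
K₂O: 0.04·a + 0.44·b = 146.07
N: 0.18·a + 0.13·b = 141.01
Solving simultaneously: a = 581.8284, b = 279.0838.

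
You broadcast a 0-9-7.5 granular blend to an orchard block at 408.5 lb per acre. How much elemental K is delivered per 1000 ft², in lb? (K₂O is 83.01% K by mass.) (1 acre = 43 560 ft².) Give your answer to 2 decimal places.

0.58 lb K per thousand sq ft

K₂O per acre = 408.5 × 7.5% = 30.6375 lb.
Elemental K = 30.6375 × 0.8301 = 25.4322 lb per acre.
Convert to per 1000 ft²: 25.4322 × 0.0229568 = 0.583843 lb.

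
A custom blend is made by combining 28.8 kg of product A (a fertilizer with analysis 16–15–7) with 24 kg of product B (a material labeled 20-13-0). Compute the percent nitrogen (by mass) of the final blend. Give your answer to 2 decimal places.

17.82% N

Total mass = 28.8 + 24 = 52.8 kg.
N mass = 16%×28.8 + 20%×24 = 9.408 kg.
% N = 9.408 / 52.8 = 17.8182%.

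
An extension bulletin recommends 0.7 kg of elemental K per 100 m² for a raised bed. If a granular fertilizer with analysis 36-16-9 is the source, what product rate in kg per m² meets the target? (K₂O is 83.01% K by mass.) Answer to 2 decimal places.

As K₂O: 0.7 / 0.8301 = 0.843272 kg per 100 m².
Product per 100 m² = 0.843272 / 9% = 9.36969 kg.
Convert to per m²: 9.36969 × 0.01 = 0.0936969 kg.

0.09 kg of product per sq m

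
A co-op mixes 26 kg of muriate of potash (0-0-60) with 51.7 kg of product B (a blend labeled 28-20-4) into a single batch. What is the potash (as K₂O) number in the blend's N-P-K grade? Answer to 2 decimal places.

22.74% K₂O

Total mass = 26 + 51.7 = 77.7 kg.
K₂O mass = 60%×26 + 4%×51.7 = 17.668 kg.
% K₂O = 17.668 / 77.7 = 22.7387%.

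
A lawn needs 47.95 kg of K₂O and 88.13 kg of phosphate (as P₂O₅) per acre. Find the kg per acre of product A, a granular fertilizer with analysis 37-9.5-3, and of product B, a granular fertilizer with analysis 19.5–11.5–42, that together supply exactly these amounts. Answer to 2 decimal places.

With a, b = kg per acre of product A and product B:
K₂O: 0.03·a + 0.42·b = 47.95
P₂O₅: 0.095·a + 0.115·b = 88.13
Eliminate a: (row1) − 0.03/0.095·(row2) → 0.383684·b = 20.1195, so b = 52.4376.
Back-substitute: a = (47.95 − 0.42·52.4376) / 0.03 = 864.207.

864.21 kg product A, 52.44 kg product B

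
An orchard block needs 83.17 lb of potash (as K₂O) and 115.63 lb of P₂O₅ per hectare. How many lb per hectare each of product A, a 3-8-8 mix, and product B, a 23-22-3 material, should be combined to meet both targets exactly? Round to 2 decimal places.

975.56 lb product A, 170.84 lb product B

Let a = lb of product A, b = lb of product B (per hectare).
K₂O: 0.08·a + 0.03·b = 83.17
P₂O₅: 0.08·a + 0.22·b = 115.63
Eliminate b: (row1) − 0.03/0.22·(row2) → 0.0690909·a = 67.4023, so a = 975.559.
Then b = (115.63 − 0.08·975.559) / 0.22 = 170.842.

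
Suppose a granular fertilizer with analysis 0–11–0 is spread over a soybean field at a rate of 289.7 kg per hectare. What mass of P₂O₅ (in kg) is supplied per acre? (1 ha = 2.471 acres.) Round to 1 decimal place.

12.9 kg P₂O₅ per acre

P₂O₅ per hectare = 289.7 × 11% = 31.867 kg.
Convert to per acre: 31.867 × 0.404694 = 12.8964 kg.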